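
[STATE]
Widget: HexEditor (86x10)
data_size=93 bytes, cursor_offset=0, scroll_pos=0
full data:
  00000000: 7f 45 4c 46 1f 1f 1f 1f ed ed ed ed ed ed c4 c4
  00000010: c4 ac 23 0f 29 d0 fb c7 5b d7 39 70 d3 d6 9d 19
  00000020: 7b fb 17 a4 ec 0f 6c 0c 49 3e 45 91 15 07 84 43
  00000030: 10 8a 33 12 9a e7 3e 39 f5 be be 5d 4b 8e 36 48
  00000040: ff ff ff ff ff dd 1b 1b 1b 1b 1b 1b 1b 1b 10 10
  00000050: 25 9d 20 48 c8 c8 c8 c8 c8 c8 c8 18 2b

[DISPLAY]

00000000  7F 45 4c 46 1f 1f 1f 1f  ed ed ed ed ed ed c4 c4  |.ELF............|        
00000010  c4 ac 23 0f 29 d0 fb c7  5b d7 39 70 d3 d6 9d 19  |..#.)...[.9p....|        
00000020  7b fb 17 a4 ec 0f 6c 0c  49 3e 45 91 15 07 84 43  |{.....l.I>E....C|        
00000030  10 8a 33 12 9a e7 3e 39  f5 be be 5d 4b 8e 36 48  |..3...>9...]K.6H|        
00000040  ff ff ff ff ff dd 1b 1b  1b 1b 1b 1b 1b 1b 10 10  |................|        
00000050  25 9d 20 48 c8 c8 c8 c8  c8 c8 c8 18 2b           |%. H........+   |        
                                                                                      
                                                                                      
                                                                                      
                                                                                      


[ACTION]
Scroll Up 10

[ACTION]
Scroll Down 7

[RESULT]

00000050  25 9d 20 48 c8 c8 c8 c8  c8 c8 c8 18 2b           |%. H........+   |        
                                                                                      
                                                                                      
                                                                                      
                                                                                      
                                                                                      
                                                                                      
                                                                                      
                                                                                      
                                                                                      


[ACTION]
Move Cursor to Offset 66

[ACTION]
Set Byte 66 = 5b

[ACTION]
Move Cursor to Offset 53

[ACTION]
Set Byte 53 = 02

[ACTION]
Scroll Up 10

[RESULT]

00000000  7f 45 4c 46 1f 1f 1f 1f  ed ed ed ed ed ed c4 c4  |.ELF............|        
00000010  c4 ac 23 0f 29 d0 fb c7  5b d7 39 70 d3 d6 9d 19  |..#.)...[.9p....|        
00000020  7b fb 17 a4 ec 0f 6c 0c  49 3e 45 91 15 07 84 43  |{.....l.I>E....C|        
00000030  10 8a 33 12 9a 02 3e 39  f5 be be 5d 4b 8e 36 48  |..3...>9...]K.6H|        
00000040  ff ff 5b ff ff dd 1b 1b  1b 1b 1b 1b 1b 1b 10 10  |..[.............|        
00000050  25 9d 20 48 c8 c8 c8 c8  c8 c8 c8 18 2b           |%. H........+   |        
                                                                                      
                                                                                      
                                                                                      
                                                                                      


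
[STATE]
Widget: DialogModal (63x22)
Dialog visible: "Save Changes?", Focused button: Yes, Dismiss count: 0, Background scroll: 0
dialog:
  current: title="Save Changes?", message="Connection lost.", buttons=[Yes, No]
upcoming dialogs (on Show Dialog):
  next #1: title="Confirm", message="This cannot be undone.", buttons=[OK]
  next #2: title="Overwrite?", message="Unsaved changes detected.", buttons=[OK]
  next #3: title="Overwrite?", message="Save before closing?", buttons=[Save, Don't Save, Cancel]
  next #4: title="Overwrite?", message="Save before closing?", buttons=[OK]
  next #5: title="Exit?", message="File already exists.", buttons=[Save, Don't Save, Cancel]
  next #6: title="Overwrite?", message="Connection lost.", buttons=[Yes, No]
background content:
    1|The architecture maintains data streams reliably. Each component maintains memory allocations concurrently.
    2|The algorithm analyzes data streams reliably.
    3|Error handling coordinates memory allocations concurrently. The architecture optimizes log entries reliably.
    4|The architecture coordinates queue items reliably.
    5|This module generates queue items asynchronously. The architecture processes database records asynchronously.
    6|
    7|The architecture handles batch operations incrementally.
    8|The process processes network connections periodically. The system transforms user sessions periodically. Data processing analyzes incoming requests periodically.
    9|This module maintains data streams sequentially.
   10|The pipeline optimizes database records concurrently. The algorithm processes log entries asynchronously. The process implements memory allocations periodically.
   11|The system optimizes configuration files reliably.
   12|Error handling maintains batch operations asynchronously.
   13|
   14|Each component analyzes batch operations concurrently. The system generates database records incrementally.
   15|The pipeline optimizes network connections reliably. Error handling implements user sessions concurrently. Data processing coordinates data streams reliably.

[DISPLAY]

The architecture maintains data streams reliably. Each componen
The algorithm analyzes data streams reliably.                  
Error handling coordinates memory allocations concurrently. The
The architecture coordinates queue items reliably.             
This module generates queue items asynchronously. The architect
                                                               
The architecture handles batch operations incrementally.       
The process processes network connections periodically. The sys
This module maintains┌──────────────────┐tially.               
The pipeline optimize│  Save Changes?   │oncurrently. The algor
The system optimizes │ Connection lost. │reliably.             
Error handling mainta│    [Yes]  No     │ asynchronously.      
                     └──────────────────┘                      
Each component analyzes batch operations concurrently. The syst
The pipeline optimizes network connections reliably. Error hand
                                                               
                                                               
                                                               
                                                               
                                                               
                                                               
                                                               


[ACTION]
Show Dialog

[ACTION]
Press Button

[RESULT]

The architecture maintains data streams reliably. Each componen
The algorithm analyzes data streams reliably.                  
Error handling coordinates memory allocations concurrently. The
The architecture coordinates queue items reliably.             
This module generates queue items asynchronously. The architect
                                                               
The architecture handles batch operations incrementally.       
The process processes network connections periodically. The sys
This module maintains data streams sequentially.               
The pipeline optimizes database records concurrently. The algor
The system optimizes configuration files reliably.             
Error handling maintains batch operations asynchronously.      
                                                               
Each component analyzes batch operations concurrently. The syst
The pipeline optimizes network connections reliably. Error hand
                                                               
                                                               
                                                               
                                                               
                                                               
                                                               
                                                               


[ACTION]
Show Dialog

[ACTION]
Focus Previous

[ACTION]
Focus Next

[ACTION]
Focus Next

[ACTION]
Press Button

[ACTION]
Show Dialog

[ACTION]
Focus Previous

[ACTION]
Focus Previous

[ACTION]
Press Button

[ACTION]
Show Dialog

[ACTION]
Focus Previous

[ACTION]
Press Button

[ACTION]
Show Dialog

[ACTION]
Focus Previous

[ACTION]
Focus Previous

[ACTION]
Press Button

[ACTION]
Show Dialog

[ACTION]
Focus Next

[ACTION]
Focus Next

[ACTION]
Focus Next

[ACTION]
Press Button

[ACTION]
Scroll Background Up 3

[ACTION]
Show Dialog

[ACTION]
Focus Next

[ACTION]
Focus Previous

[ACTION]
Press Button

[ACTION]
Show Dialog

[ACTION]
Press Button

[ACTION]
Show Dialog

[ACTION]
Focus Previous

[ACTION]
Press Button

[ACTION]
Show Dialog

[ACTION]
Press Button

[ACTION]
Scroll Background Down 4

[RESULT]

This module generates queue items asynchronously. The architect
                                                               
The architecture handles batch operations incrementally.       
The process processes network connections periodically. The sys
This module maintains data streams sequentially.               
The pipeline optimizes database records concurrently. The algor
The system optimizes configuration files reliably.             
Error handling maintains batch operations asynchronously.      
                                                               
Each component analyzes batch operations concurrently. The syst
The pipeline optimizes network connections reliably. Error hand
                                                               
                                                               
                                                               
                                                               
                                                               
                                                               
                                                               
                                                               
                                                               
                                                               
                                                               


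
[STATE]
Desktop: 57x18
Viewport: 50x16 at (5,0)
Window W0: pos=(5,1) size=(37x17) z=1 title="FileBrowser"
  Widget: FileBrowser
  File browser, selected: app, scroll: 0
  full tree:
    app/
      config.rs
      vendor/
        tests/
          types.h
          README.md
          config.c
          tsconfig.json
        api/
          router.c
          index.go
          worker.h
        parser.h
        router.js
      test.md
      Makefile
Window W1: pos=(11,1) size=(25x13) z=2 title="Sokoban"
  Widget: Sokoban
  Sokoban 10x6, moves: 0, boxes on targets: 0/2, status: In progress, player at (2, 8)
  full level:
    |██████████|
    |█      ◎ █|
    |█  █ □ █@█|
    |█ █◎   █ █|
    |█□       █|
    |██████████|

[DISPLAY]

                                                  
┏━━━━━┏━━━━━━━━━━━━━━━━━━━━━━━┓━━━━━┓             
┃ File┃ Sokoban               ┃     ┃             
┠─────┠───────────────────────┨─────┨             
┃> [-]┃██████████             ┃     ┃             
┃    c┃█      ◎ █             ┃     ┃             
┃    [┃█  █ □ █@█             ┃     ┃             
┃    t┃█ █◎   █ █             ┃     ┃             
┃    M┃█□       █             ┃     ┃             
┃     ┃██████████             ┃     ┃             
┃     ┃Moves: 0  0/2          ┃     ┃             
┃     ┃                       ┃     ┃             
┃     ┃                       ┃     ┃             
┃     ┗━━━━━━━━━━━━━━━━━━━━━━━┛     ┃             
┃                                   ┃             
┃                                   ┃             


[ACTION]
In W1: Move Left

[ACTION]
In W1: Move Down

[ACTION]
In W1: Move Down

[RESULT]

                                                  
┏━━━━━┏━━━━━━━━━━━━━━━━━━━━━━━┓━━━━━┓             
┃ File┃ Sokoban               ┃     ┃             
┠─────┠───────────────────────┨─────┨             
┃> [-]┃██████████             ┃     ┃             
┃    c┃█      ◎ █             ┃     ┃             
┃    [┃█  █ □ █ █             ┃     ┃             
┃    t┃█ █◎   █ █             ┃     ┃             
┃    M┃█□      @█             ┃     ┃             
┃     ┃██████████             ┃     ┃             
┃     ┃Moves: 2  0/2          ┃     ┃             
┃     ┃                       ┃     ┃             
┃     ┃                       ┃     ┃             
┃     ┗━━━━━━━━━━━━━━━━━━━━━━━┛     ┃             
┃                                   ┃             
┃                                   ┃             


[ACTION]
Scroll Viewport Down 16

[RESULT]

┃ File┃ Sokoban               ┃     ┃             
┠─────┠───────────────────────┨─────┨             
┃> [-]┃██████████             ┃     ┃             
┃    c┃█      ◎ █             ┃     ┃             
┃    [┃█  █ □ █ █             ┃     ┃             
┃    t┃█ █◎   █ █             ┃     ┃             
┃    M┃█□      @█             ┃     ┃             
┃     ┃██████████             ┃     ┃             
┃     ┃Moves: 2  0/2          ┃     ┃             
┃     ┃                       ┃     ┃             
┃     ┃                       ┃     ┃             
┃     ┗━━━━━━━━━━━━━━━━━━━━━━━┛     ┃             
┃                                   ┃             
┃                                   ┃             
┃                                   ┃             
┗━━━━━━━━━━━━━━━━━━━━━━━━━━━━━━━━━━━┛             


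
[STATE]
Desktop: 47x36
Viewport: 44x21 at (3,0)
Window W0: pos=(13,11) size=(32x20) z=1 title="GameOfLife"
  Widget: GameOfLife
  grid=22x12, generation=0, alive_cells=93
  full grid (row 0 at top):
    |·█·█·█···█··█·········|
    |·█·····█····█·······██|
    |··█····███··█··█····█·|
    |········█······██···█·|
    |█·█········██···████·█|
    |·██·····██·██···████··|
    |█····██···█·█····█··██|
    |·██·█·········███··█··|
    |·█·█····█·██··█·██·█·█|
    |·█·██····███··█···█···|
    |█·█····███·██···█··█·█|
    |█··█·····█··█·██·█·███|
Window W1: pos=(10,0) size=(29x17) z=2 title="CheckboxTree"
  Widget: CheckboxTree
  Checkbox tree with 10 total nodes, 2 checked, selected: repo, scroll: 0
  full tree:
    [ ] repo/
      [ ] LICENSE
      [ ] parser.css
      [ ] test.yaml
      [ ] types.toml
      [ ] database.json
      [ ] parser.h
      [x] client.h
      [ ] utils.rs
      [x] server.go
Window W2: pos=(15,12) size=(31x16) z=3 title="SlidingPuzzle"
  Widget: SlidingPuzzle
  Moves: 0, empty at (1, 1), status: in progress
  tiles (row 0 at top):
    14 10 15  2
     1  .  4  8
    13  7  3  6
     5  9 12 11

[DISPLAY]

       ┏━━━━━━━━━━━━━━━━━━━━━━━━━━━┓        
       ┃ CheckboxTree              ┃        
       ┠───────────────────────────┨        
       ┃>[-] repo/                 ┃        
       ┃   [ ] LICENSE             ┃        
       ┃   [ ] parser.css          ┃        
       ┃   [ ] test.yaml           ┃        
       ┃   [ ] types.toml          ┃        
       ┃   [ ] database.json       ┃        
       ┃   [ ] parser.h            ┃        
       ┃   [x] client.h            ┃        
       ┃   [ ] utils.rs            ┃━━━━━┓  
       ┃   [┏━━━━━━━━━━━━━━━━━━━━━━━━━━━━━┓ 
       ┃    ┃ SlidingPuzzle               ┃ 
       ┃    ┠─────────────────────────────┨ 
       ┃    ┃┌────┬────┬────┬────┐        ┃ 
       ┗━━━━┃│ 14 │ 10 │ 15 │  2 │        ┃ 
          ┃·┃├────┼────┼────┼────┤        ┃ 
          ┃·┃│  1 │    │  4 │  8 │        ┃ 
          ┃█┃├────┼────┼────┼────┤        ┃ 
          ┃·┃│ 13 │  7 │  3 │  6 │        ┃ 


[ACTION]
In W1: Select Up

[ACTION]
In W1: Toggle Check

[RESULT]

       ┏━━━━━━━━━━━━━━━━━━━━━━━━━━━┓        
       ┃ CheckboxTree              ┃        
       ┠───────────────────────────┨        
       ┃>[x] repo/                 ┃        
       ┃   [x] LICENSE             ┃        
       ┃   [x] parser.css          ┃        
       ┃   [x] test.yaml           ┃        
       ┃   [x] types.toml          ┃        
       ┃   [x] database.json       ┃        
       ┃   [x] parser.h            ┃        
       ┃   [x] client.h            ┃        
       ┃   [x] utils.rs            ┃━━━━━┓  
       ┃   [┏━━━━━━━━━━━━━━━━━━━━━━━━━━━━━┓ 
       ┃    ┃ SlidingPuzzle               ┃ 
       ┃    ┠─────────────────────────────┨ 
       ┃    ┃┌────┬────┬────┬────┐        ┃ 
       ┗━━━━┃│ 14 │ 10 │ 15 │  2 │        ┃ 
          ┃·┃├────┼────┼────┼────┤        ┃ 
          ┃·┃│  1 │    │  4 │  8 │        ┃ 
          ┃█┃├────┼────┼────┼────┤        ┃ 
          ┃·┃│ 13 │  7 │  3 │  6 │        ┃ 


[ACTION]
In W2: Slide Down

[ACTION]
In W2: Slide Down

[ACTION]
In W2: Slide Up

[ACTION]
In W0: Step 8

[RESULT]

       ┏━━━━━━━━━━━━━━━━━━━━━━━━━━━┓        
       ┃ CheckboxTree              ┃        
       ┠───────────────────────────┨        
       ┃>[x] repo/                 ┃        
       ┃   [x] LICENSE             ┃        
       ┃   [x] parser.css          ┃        
       ┃   [x] test.yaml           ┃        
       ┃   [x] types.toml          ┃        
       ┃   [x] database.json       ┃        
       ┃   [x] parser.h            ┃        
       ┃   [x] client.h            ┃        
       ┃   [x] utils.rs            ┃━━━━━┓  
       ┃   [┏━━━━━━━━━━━━━━━━━━━━━━━━━━━━━┓ 
       ┃    ┃ SlidingPuzzle               ┃ 
       ┃    ┠─────────────────────────────┨ 
       ┃    ┃┌────┬────┬────┬────┐        ┃ 
       ┗━━━━┃│ 14 │ 10 │ 15 │  2 │        ┃ 
          ┃·┃├────┼────┼────┼────┤        ┃ 
          ┃·┃│  1 │    │  4 │  8 │        ┃ 
          ┃·┃├────┼────┼────┼────┤        ┃ 
          ┃█┃│ 13 │  7 │  3 │  6 │        ┃ 


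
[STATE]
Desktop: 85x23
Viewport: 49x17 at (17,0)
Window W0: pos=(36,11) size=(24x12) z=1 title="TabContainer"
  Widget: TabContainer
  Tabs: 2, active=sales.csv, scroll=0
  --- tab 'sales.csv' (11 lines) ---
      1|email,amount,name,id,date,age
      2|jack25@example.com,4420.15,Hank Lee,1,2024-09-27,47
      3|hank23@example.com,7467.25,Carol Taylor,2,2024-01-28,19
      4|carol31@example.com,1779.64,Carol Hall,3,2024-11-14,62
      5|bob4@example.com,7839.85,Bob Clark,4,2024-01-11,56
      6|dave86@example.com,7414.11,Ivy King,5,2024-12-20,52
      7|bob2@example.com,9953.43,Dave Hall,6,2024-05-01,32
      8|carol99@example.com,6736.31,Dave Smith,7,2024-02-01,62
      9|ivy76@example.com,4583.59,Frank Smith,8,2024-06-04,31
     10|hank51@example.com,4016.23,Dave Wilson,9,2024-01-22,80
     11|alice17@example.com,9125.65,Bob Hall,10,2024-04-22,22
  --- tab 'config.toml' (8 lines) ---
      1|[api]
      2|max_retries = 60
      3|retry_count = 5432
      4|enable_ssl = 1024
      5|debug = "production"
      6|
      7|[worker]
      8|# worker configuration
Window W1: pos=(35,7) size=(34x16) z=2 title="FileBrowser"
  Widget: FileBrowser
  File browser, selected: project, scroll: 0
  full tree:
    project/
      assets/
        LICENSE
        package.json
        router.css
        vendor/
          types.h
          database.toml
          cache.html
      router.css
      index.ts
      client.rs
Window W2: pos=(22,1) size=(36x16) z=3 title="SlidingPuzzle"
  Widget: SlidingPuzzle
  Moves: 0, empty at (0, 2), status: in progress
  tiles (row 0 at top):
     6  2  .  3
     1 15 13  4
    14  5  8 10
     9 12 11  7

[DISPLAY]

                                                 
     ┏━━━━━━━━━━━━━━━━━━━━━━━━━━━━━━━━━━┓        
     ┃ SlidingPuzzle                    ┃        
     ┠──────────────────────────────────┨        
     ┃┌────┬────┬────┬────┐             ┃        
     ┃│  6 │  2 │    │  3 │             ┃        
     ┃├────┼────┼────┼────┤             ┃        
     ┃│  1 │ 15 │ 13 │  4 │             ┃━━━━━━━━
     ┃├────┼────┼────┼────┤             ┃        
     ┃│ 14 │  5 │  8 │ 10 │             ┃────────
     ┃├────┼────┼────┼────┤             ┃        
     ┃│  9 │ 12 │ 11 │  7 │             ┃        
     ┃└────┴────┴────┴────┘             ┃        
     ┃Moves: 0                          ┃        
     ┃                                  ┃        
     ┃                                  ┃        
     ┗━━━━━━━━━━━━━━━━━━━━━━━━━━━━━━━━━━┛        


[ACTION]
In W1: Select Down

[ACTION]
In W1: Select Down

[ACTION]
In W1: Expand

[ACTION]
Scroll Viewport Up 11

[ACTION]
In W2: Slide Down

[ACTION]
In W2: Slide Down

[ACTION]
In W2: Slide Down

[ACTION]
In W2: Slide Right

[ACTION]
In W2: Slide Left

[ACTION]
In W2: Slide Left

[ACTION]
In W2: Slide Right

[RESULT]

                                                 
     ┏━━━━━━━━━━━━━━━━━━━━━━━━━━━━━━━━━━┓        
     ┃ SlidingPuzzle                    ┃        
     ┠──────────────────────────────────┨        
     ┃┌────┬────┬────┬────┐             ┃        
     ┃│  6 │  2 │    │  3 │             ┃        
     ┃├────┼────┼────┼────┤             ┃        
     ┃│  1 │ 15 │ 13 │  4 │             ┃━━━━━━━━
     ┃├────┼────┼────┼────┤             ┃        
     ┃│ 14 │  5 │  8 │ 10 │             ┃────────
     ┃├────┼────┼────┼────┤             ┃        
     ┃│  9 │ 12 │ 11 │  7 │             ┃        
     ┃└────┴────┴────┴────┘             ┃        
     ┃Moves: 4                          ┃        
     ┃                                  ┃        
     ┃                                  ┃        
     ┗━━━━━━━━━━━━━━━━━━━━━━━━━━━━━━━━━━┛        


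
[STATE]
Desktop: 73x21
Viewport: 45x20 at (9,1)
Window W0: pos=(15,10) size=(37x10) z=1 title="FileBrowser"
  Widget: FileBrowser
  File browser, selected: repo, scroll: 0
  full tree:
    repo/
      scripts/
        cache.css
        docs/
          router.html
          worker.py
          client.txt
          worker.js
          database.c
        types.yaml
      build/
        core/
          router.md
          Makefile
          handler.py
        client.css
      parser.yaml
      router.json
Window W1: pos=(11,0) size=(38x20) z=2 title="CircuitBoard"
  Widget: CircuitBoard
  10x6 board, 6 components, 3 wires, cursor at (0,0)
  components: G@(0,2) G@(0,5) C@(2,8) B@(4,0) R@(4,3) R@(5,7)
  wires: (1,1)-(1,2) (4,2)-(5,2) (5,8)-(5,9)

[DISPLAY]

  ┃ CircuitBoard                       ┃     
  ┠────────────────────────────────────┨     
  ┃   0 1 2 3 4 5 6 7 8 9              ┃     
  ┃0  [.]      G           G           ┃     
  ┃                                    ┃     
  ┃1       · ─ ·                       ┃     
  ┃                                    ┃     
  ┃2                                   ┃     
  ┃                                    ┃     
  ┃3                                   ┃━━┓  
  ┃                                    ┃  ┃  
  ┃4   B       ·   R                   ┃──┨  
  ┃            │                       ┃  ┃  
  ┃5           ·                   R   ┃  ┃  
  ┃Cursor: (0,0)                       ┃  ┃  
  ┃                                    ┃  ┃  
  ┃                                    ┃  ┃  
  ┃                                    ┃  ┃  
  ┗━━━━━━━━━━━━━━━━━━━━━━━━━━━━━━━━━━━━┛━━┛  
                                             


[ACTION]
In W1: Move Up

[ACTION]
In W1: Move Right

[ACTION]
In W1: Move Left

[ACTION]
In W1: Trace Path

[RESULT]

  ┃ CircuitBoard                       ┃     
  ┠────────────────────────────────────┨     
  ┃   0 1 2 3 4 5 6 7 8 9              ┃     
  ┃0  [.]      G           G           ┃     
  ┃                                    ┃     
  ┃1       · ─ ·                       ┃     
  ┃                                    ┃     
  ┃2                                   ┃     
  ┃                                    ┃     
  ┃3                                   ┃━━┓  
  ┃                                    ┃  ┃  
  ┃4   B       ·   R                   ┃──┨  
  ┃            │                       ┃  ┃  
  ┃5           ·                   R   ┃  ┃  
  ┃Cursor: (0,0)  Trace: No connections┃  ┃  
  ┃                                    ┃  ┃  
  ┃                                    ┃  ┃  
  ┃                                    ┃  ┃  
  ┗━━━━━━━━━━━━━━━━━━━━━━━━━━━━━━━━━━━━┛━━┛  
                                             


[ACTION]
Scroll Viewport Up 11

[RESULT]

  ┏━━━━━━━━━━━━━━━━━━━━━━━━━━━━━━━━━━━━┓     
  ┃ CircuitBoard                       ┃     
  ┠────────────────────────────────────┨     
  ┃   0 1 2 3 4 5 6 7 8 9              ┃     
  ┃0  [.]      G           G           ┃     
  ┃                                    ┃     
  ┃1       · ─ ·                       ┃     
  ┃                                    ┃     
  ┃2                                   ┃     
  ┃                                    ┃     
  ┃3                                   ┃━━┓  
  ┃                                    ┃  ┃  
  ┃4   B       ·   R                   ┃──┨  
  ┃            │                       ┃  ┃  
  ┃5           ·                   R   ┃  ┃  
  ┃Cursor: (0,0)  Trace: No connections┃  ┃  
  ┃                                    ┃  ┃  
  ┃                                    ┃  ┃  
  ┃                                    ┃  ┃  
  ┗━━━━━━━━━━━━━━━━━━━━━━━━━━━━━━━━━━━━┛━━┛  


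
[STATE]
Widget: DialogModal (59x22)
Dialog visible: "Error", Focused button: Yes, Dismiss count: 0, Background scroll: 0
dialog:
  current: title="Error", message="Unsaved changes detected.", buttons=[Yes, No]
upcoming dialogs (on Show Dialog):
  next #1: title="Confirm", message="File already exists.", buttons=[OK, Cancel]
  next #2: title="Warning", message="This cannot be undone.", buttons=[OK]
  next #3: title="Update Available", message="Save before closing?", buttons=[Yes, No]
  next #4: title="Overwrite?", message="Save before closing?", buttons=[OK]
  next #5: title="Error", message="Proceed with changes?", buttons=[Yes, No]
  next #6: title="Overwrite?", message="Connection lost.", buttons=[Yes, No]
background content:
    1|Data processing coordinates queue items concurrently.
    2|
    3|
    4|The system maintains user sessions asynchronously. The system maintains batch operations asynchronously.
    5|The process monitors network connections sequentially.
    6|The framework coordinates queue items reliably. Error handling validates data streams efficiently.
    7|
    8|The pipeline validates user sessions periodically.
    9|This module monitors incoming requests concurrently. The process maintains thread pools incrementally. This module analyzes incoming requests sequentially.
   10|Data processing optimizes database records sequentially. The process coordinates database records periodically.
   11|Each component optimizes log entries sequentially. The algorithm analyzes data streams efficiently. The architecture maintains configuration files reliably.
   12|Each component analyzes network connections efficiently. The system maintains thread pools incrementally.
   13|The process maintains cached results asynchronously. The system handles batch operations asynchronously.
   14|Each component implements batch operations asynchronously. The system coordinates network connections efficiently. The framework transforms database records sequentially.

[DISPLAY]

Data processing coordinates queue items concurrently.      
                                                           
                                                           
The system maintains user sessions asynchronously. The syst
The process monitors network connections sequentially.     
The framework coordinates queue items reliably. Error handl
                                                           
The pipeline validates user sessions periodically.         
This module mon┌───────────────────────────┐rrently. The pr
Data processing│           Error           │equentially. Th
Each component │ Unsaved changes detected. │ially. The algo
Each component │         [Yes]  No         │efficiently. Th
The process mai└───────────────────────────┘onously. The sy
Each component implements batch operations asynchronously. 
                                                           
                                                           
                                                           
                                                           
                                                           
                                                           
                                                           
                                                           


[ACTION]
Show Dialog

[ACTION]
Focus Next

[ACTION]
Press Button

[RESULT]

Data processing coordinates queue items concurrently.      
                                                           
                                                           
The system maintains user sessions asynchronously. The syst
The process monitors network connections sequentially.     
The framework coordinates queue items reliably. Error handl
                                                           
The pipeline validates user sessions periodically.         
This module monitors incoming requests concurrently. The pr
Data processing optimizes database records sequentially. Th
Each component optimizes log entries sequentially. The algo
Each component analyzes network connections efficiently. Th
The process maintains cached results asynchronously. The sy
Each component implements batch operations asynchronously. 
                                                           
                                                           
                                                           
                                                           
                                                           
                                                           
                                                           
                                                           


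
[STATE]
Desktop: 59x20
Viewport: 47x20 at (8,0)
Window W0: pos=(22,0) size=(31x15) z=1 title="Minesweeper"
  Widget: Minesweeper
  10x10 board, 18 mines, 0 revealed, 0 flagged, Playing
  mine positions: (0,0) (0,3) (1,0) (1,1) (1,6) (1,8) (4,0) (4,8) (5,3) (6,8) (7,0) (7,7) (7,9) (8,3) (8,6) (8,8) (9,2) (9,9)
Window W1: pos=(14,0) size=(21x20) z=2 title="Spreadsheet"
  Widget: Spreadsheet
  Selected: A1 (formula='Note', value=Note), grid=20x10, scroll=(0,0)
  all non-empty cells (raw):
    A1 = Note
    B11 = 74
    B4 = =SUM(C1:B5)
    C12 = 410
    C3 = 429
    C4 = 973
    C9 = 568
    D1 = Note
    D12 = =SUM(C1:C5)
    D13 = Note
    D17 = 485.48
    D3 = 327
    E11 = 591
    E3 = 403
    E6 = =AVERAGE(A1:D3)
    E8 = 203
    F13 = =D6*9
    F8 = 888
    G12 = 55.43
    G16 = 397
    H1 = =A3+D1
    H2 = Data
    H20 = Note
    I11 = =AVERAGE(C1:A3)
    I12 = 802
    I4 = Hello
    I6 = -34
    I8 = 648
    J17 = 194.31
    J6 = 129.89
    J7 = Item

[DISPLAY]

      ┏━━━━━━━━━━━━━━━━━━━┓━━━━━━━━━━━━━━━━━┓  
      ┃ Spreadsheet       ┃                 ┃  
      ┠───────────────────┨─────────────────┨  
      ┃A1: Note           ┃                 ┃  
      ┃       A       B   ┃                 ┃  
      ┃-------------------┃                 ┃  
      ┃  1 [Note]         ┃                 ┃  
      ┃  2        0       ┃                 ┃  
      ┃  3        0       ┃                 ┃  
      ┃  4        0#CIRC! ┃                 ┃  
      ┃  5        0       ┃                 ┃  
      ┃  6        0       ┃                 ┃  
      ┃  7        0       ┃                 ┃  
      ┃  8        0       ┃                 ┃  
      ┃  9        0       ┃━━━━━━━━━━━━━━━━━┛  
      ┃ 10        0       ┃                    
      ┃ 11        0      7┃                    
      ┃ 12        0       ┃                    
      ┃ 13        0       ┃                    
      ┗━━━━━━━━━━━━━━━━━━━┛                    


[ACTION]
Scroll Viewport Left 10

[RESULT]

              ┏━━━━━━━━━━━━━━━━━━━┓━━━━━━━━━━━━
              ┃ Spreadsheet       ┃            
              ┠───────────────────┨────────────
              ┃A1: Note           ┃            
              ┃       A       B   ┃            
              ┃-------------------┃            
              ┃  1 [Note]         ┃            
              ┃  2        0       ┃            
              ┃  3        0       ┃            
              ┃  4        0#CIRC! ┃            
              ┃  5        0       ┃            
              ┃  6        0       ┃            
              ┃  7        0       ┃            
              ┃  8        0       ┃            
              ┃  9        0       ┃━━━━━━━━━━━━
              ┃ 10        0       ┃            
              ┃ 11        0      7┃            
              ┃ 12        0       ┃            
              ┃ 13        0       ┃            
              ┗━━━━━━━━━━━━━━━━━━━┛            


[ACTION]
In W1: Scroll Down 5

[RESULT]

              ┏━━━━━━━━━━━━━━━━━━━┓━━━━━━━━━━━━
              ┃ Spreadsheet       ┃            
              ┠───────────────────┨────────────
              ┃A1: Note           ┃            
              ┃       A       B   ┃            
              ┃-------------------┃            
              ┃  6        0       ┃            
              ┃  7        0       ┃            
              ┃  8        0       ┃            
              ┃  9        0       ┃            
              ┃ 10        0       ┃            
              ┃ 11        0      7┃            
              ┃ 12        0       ┃            
              ┃ 13        0       ┃            
              ┃ 14        0       ┃━━━━━━━━━━━━
              ┃ 15        0       ┃            
              ┃ 16        0       ┃            
              ┃ 17        0       ┃            
              ┃ 18        0       ┃            
              ┗━━━━━━━━━━━━━━━━━━━┛            


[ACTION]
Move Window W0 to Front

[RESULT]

              ┏━━━━━━━┏━━━━━━━━━━━━━━━━━━━━━━━━
              ┃ Spread┃ Minesweeper            
              ┠───────┠────────────────────────
              ┃A1: Not┃■■■■■■■■■■              
              ┃       ┃■■■■■■■■■■              
              ┃-------┃■■■■■■■■■■              
              ┃  6    ┃■■■■■■■■■■              
              ┃  7    ┃■■■■■■■■■■              
              ┃  8    ┃■■■■■■■■■■              
              ┃  9    ┃■■■■■■■■■■              
              ┃ 10    ┃■■■■■■■■■■              
              ┃ 11    ┃■■■■■■■■■■              
              ┃ 12    ┃■■■■■■■■■■              
              ┃ 13    ┃                        
              ┃ 14    ┗━━━━━━━━━━━━━━━━━━━━━━━━
              ┃ 15        0       ┃            
              ┃ 16        0       ┃            
              ┃ 17        0       ┃            
              ┃ 18        0       ┃            
              ┗━━━━━━━━━━━━━━━━━━━┛            
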